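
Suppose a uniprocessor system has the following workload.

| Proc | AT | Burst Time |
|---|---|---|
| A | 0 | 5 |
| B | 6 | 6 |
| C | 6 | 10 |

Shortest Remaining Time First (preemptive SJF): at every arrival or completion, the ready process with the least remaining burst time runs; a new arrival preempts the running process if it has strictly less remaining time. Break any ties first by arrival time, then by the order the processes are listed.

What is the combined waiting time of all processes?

6

Timeline: | A 0-5 | idle 5-6 | B 6-12 | C 12-22 |
Completion: A=5  B=12  C=22
Turnaround (C−A): A=5  B=6  C=16
Waiting = turnaround − burst: A=0, B=0, C=6
Total waiting = 0 + 0 + 6 = 6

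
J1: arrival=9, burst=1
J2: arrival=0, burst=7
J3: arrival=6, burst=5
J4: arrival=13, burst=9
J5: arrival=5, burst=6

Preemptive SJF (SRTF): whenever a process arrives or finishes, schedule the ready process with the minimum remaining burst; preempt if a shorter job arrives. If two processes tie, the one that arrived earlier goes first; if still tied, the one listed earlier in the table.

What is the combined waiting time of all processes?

Gantt: | J2 0-7 | J3 7-9 | J1 9-10 | J3 10-13 | J5 13-19 | J4 19-28 |
Completion: J1=10  J2=7  J3=13  J4=28  J5=19
Turnaround (C−A): J1=1  J2=7  J3=7  J4=15  J5=14
Waiting = turnaround − burst: J1=0, J2=0, J3=2, J4=6, J5=8
Total waiting = 0 + 0 + 2 + 6 + 8 = 16

16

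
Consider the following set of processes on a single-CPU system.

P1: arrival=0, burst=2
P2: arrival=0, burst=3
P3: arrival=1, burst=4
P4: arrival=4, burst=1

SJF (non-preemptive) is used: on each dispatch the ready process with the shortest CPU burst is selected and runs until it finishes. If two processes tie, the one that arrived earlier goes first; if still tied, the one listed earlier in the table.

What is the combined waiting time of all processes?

Schedule: | P1 0-2 | P2 2-5 | P4 5-6 | P3 6-10 |
Completion: P1=2  P2=5  P3=10  P4=6
Waiting = turnaround − burst: P1=0, P2=2, P3=5, P4=1
Total waiting = 0 + 2 + 5 + 1 = 8

8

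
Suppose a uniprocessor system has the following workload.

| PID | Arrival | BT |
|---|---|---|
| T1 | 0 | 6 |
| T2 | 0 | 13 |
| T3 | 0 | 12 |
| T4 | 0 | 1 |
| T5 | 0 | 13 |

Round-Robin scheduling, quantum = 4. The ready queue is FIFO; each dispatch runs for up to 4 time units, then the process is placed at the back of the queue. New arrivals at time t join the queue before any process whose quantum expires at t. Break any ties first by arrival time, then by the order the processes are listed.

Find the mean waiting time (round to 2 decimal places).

Timeline: | T1 0-4 | T2 4-8 | T3 8-12 | T4 12-13 | T5 13-17 | T1 17-19 | T2 19-23 | T3 23-27 | T5 27-31 | T2 31-35 | T3 35-39 | T5 39-43 | T2 43-44 | T5 44-45 |
Completion: T1=19  T2=44  T3=39  T4=13  T5=45
Turnaround (C−A): T1=19  T2=44  T3=39  T4=13  T5=45
Waiting times: T1=13, T2=31, T3=27, T4=12, T5=32
Average waiting = (13+31+27+12+32) / 5 = 115/5 = 23.00

23.00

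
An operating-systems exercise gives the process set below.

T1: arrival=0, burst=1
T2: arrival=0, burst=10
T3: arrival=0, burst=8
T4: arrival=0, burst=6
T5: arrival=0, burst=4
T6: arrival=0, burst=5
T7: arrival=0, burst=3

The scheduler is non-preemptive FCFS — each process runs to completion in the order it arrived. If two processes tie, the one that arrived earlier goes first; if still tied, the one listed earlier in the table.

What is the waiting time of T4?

Gantt: | T1 0-1 | T2 1-11 | T3 11-19 | T4 19-25 | T5 25-29 | T6 29-34 | T7 34-37 |
Completion: T1=1  T2=11  T3=19  T4=25  T5=29  T6=34  T7=37
Turnaround (C−A): T1=1  T2=11  T3=19  T4=25  T5=29  T6=34  T7=37
Waiting(T4) = turnaround − burst = 25 − 6 = 19

19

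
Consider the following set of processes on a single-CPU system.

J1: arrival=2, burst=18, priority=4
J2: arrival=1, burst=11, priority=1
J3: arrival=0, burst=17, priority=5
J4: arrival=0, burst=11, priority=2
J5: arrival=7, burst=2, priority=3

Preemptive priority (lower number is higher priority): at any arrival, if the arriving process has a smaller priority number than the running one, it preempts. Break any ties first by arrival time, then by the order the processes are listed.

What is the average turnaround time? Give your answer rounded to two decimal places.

29.80

Gantt: | J4 0-1 | J2 1-12 | J4 12-22 | J5 22-24 | J1 24-42 | J3 42-59 |
Completion: J1=42  J2=12  J3=59  J4=22  J5=24
Turnaround times: J1=40, J2=11, J3=59, J4=22, J5=17
Average turnaround = (40+11+59+22+17) / 5 = 149/5 = 29.80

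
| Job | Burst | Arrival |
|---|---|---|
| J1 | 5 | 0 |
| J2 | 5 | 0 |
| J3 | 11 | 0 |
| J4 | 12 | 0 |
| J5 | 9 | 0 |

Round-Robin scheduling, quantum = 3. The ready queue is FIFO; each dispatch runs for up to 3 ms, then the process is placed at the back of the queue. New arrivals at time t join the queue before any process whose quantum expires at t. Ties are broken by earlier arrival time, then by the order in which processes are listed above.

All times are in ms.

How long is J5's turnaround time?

Timeline: | J1 0-3 | J2 3-6 | J3 6-9 | J4 9-12 | J5 12-15 | J1 15-17 | J2 17-19 | J3 19-22 | J4 22-25 | J5 25-28 | J3 28-31 | J4 31-34 | J5 34-37 | J3 37-39 | J4 39-42 |
Completion: J1=17  J2=19  J3=39  J4=42  J5=37
Turnaround(J5) = completion − arrival = 37 − 0 = 37

37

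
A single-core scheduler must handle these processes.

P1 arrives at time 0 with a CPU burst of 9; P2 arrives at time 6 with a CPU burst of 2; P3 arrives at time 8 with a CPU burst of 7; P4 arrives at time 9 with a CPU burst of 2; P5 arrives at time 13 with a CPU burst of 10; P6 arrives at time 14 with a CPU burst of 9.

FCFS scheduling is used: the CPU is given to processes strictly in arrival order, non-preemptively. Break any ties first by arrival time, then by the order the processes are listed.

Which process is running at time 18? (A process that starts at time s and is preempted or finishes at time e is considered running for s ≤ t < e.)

Timeline: | P1 0-9 | P2 9-11 | P3 11-18 | P4 18-20 | P5 20-30 | P6 30-39 |
Completion: P1=9  P2=11  P3=18  P4=20  P5=30  P6=39

P4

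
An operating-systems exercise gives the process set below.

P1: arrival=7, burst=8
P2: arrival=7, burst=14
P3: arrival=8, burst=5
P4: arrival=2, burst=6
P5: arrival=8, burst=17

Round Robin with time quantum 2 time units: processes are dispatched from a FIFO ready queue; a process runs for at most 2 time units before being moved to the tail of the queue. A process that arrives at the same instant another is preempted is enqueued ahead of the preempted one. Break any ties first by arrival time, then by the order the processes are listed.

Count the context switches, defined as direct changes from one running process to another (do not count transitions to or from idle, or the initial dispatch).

21

Gantt: | idle 0-2 | P4 2-8 | P1 8-10 | P2 10-12 | P3 12-14 | P5 14-16 | P1 16-18 | P2 18-20 | P3 20-22 | P5 22-24 | P1 24-26 | P2 26-28 | P3 28-29 | P5 29-31 | P1 31-33 | P2 33-35 | P5 35-37 | P2 37-39 | P5 39-41 | P2 41-43 | P5 43-45 | P2 45-47 | P5 47-52 |
Completion: P1=33  P2=47  P3=29  P4=8  P5=52
Turnaround (C−A): P1=26  P2=40  P3=21  P4=6  P5=44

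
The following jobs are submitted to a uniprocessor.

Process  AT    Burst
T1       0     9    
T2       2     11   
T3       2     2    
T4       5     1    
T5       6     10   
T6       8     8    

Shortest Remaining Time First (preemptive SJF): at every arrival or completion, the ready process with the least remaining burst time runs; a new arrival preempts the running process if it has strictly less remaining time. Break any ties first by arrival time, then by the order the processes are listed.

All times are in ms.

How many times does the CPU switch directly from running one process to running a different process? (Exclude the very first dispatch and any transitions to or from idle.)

Gantt: | T1 0-2 | T3 2-4 | T1 4-5 | T4 5-6 | T1 6-12 | T6 12-20 | T5 20-30 | T2 30-41 |
Completion: T1=12  T2=41  T3=4  T4=6  T5=30  T6=20

7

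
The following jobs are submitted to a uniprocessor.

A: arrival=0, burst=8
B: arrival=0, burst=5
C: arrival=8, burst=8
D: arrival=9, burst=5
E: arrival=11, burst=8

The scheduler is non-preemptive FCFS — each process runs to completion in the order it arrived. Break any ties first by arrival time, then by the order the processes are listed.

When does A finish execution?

8

Gantt: | A 0-8 | B 8-13 | C 13-21 | D 21-26 | E 26-34 |
Completion: A=8  B=13  C=21  D=26  E=34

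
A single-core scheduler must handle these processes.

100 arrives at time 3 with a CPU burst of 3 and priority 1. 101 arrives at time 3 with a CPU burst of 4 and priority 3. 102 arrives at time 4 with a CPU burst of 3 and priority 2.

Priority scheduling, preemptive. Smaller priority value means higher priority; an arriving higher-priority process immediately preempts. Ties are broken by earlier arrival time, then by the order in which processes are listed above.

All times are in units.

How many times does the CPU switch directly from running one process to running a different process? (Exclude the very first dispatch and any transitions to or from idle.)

Timeline: | idle 0-3 | 100 3-6 | 102 6-9 | 101 9-13 |
Completion: 100=6  101=13  102=9

2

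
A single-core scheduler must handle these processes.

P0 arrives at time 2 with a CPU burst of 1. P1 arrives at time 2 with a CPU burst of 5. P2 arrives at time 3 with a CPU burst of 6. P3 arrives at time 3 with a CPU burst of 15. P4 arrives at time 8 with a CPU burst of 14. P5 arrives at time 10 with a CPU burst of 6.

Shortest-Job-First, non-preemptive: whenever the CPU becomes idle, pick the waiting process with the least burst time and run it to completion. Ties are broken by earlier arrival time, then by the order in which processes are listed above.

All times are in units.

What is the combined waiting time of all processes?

Timeline: | idle 0-2 | P0 2-3 | P1 3-8 | P2 8-14 | P5 14-20 | P4 20-34 | P3 34-49 |
Completion: P0=3  P1=8  P2=14  P3=49  P4=34  P5=20
Turnaround (C−A): P0=1  P1=6  P2=11  P3=46  P4=26  P5=10
Waiting = turnaround − burst: P0=0, P1=1, P2=5, P3=31, P4=12, P5=4
Total waiting = 0 + 1 + 5 + 31 + 12 + 4 = 53

53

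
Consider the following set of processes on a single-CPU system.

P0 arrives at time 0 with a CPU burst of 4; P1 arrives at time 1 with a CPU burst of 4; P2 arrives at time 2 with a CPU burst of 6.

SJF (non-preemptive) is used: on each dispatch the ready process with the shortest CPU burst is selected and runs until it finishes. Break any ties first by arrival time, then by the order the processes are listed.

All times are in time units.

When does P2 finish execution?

14

Schedule: | P0 0-4 | P1 4-8 | P2 8-14 |
Completion: P0=4  P1=8  P2=14
Turnaround (C−A): P0=4  P1=7  P2=12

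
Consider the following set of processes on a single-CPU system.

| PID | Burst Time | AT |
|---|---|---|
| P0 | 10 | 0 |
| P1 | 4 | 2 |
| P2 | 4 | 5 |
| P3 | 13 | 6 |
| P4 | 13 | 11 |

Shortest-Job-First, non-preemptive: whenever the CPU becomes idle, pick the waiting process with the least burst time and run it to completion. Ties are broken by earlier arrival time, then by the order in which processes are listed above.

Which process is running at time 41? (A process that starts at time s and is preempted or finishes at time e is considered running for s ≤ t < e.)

P4

Gantt: | P0 0-10 | P1 10-14 | P2 14-18 | P3 18-31 | P4 31-44 |
Completion: P0=10  P1=14  P2=18  P3=31  P4=44
Turnaround (C−A): P0=10  P1=12  P2=13  P3=25  P4=33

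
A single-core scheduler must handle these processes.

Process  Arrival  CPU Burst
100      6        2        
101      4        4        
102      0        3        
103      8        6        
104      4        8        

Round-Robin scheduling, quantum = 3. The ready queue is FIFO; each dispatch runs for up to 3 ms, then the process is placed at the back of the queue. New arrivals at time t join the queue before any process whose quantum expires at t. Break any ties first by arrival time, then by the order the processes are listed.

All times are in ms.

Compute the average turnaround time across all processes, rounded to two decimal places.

10.40

Timeline: | 102 0-3 | idle 3-4 | 101 4-7 | 104 7-10 | 100 10-12 | 101 12-13 | 103 13-16 | 104 16-19 | 103 19-22 | 104 22-24 |
Completion: 100=12  101=13  102=3  103=22  104=24
Turnaround (C−A): 100=6  101=9  102=3  103=14  104=20
Turnaround times: 100=6, 101=9, 102=3, 103=14, 104=20
Average turnaround = (6+9+3+14+20) / 5 = 52/5 = 10.40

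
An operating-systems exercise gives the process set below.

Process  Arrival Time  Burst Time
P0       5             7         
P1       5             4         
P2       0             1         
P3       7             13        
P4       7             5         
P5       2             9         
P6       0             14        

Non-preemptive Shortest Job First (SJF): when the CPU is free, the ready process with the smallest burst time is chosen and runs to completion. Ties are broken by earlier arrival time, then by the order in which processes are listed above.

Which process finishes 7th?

P3

Gantt: | P2 0-1 | P6 1-15 | P1 15-19 | P4 19-24 | P0 24-31 | P5 31-40 | P3 40-53 |
Completion: P0=31  P1=19  P2=1  P3=53  P4=24  P5=40  P6=15
Turnaround (C−A): P0=26  P1=14  P2=1  P3=46  P4=17  P5=38  P6=15
Finish order: P2 → P6 → P1 → P4 → P0 → P5 → P3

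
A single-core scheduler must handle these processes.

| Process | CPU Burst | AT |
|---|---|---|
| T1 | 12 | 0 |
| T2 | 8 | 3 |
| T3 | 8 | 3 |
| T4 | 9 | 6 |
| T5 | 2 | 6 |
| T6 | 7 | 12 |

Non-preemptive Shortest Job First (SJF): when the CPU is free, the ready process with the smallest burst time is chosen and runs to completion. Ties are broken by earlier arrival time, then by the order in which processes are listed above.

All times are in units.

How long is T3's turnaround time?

34

Schedule: | T1 0-12 | T5 12-14 | T6 14-21 | T2 21-29 | T3 29-37 | T4 37-46 |
Completion: T1=12  T2=29  T3=37  T4=46  T5=14  T6=21
Turnaround (C−A): T1=12  T2=26  T3=34  T4=40  T5=8  T6=9
Turnaround(T3) = completion − arrival = 37 − 3 = 34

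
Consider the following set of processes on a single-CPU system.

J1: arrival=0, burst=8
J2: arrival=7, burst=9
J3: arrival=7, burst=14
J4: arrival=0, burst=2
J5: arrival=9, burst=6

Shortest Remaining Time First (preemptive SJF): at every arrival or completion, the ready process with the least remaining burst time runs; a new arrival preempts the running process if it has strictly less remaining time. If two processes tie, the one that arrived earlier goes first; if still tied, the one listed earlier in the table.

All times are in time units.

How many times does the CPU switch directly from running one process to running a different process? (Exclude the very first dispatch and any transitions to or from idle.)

4

Gantt: | J4 0-2 | J1 2-10 | J5 10-16 | J2 16-25 | J3 25-39 |
Completion: J1=10  J2=25  J3=39  J4=2  J5=16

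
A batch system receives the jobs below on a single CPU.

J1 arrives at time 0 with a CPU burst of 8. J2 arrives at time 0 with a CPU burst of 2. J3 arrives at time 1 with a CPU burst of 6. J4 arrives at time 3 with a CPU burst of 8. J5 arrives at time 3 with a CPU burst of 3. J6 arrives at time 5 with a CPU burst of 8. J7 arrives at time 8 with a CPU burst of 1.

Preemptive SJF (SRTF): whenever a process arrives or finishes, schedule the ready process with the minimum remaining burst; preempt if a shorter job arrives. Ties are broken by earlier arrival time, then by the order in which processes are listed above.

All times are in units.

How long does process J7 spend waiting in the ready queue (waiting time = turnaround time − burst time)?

0

Schedule: | J2 0-2 | J3 2-3 | J5 3-6 | J3 6-8 | J7 8-9 | J3 9-12 | J1 12-20 | J4 20-28 | J6 28-36 |
Completion: J1=20  J2=2  J3=12  J4=28  J5=6  J6=36  J7=9
Turnaround (C−A): J1=20  J2=2  J3=11  J4=25  J5=3  J6=31  J7=1
Waiting(J7) = turnaround − burst = 1 − 1 = 0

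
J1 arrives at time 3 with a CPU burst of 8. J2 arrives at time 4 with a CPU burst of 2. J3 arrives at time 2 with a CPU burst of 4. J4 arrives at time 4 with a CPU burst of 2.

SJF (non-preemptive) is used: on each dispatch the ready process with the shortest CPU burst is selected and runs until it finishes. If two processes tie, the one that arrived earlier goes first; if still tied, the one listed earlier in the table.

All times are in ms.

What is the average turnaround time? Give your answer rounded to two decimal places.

Timeline: | idle 0-2 | J3 2-6 | J2 6-8 | J4 8-10 | J1 10-18 |
Completion: J1=18  J2=8  J3=6  J4=10
Turnaround (C−A): J1=15  J2=4  J3=4  J4=6
Turnaround times: J1=15, J2=4, J3=4, J4=6
Average turnaround = (15+4+4+6) / 4 = 29/4 = 7.25

7.25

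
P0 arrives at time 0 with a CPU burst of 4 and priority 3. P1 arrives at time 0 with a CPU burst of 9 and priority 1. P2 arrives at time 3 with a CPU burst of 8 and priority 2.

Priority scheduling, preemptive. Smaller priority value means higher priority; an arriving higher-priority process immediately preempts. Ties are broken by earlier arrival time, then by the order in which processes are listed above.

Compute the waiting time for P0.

17

Schedule: | P1 0-9 | P2 9-17 | P0 17-21 |
Completion: P0=21  P1=9  P2=17
Turnaround (C−A): P0=21  P1=9  P2=14
Waiting(P0) = turnaround − burst = 21 − 4 = 17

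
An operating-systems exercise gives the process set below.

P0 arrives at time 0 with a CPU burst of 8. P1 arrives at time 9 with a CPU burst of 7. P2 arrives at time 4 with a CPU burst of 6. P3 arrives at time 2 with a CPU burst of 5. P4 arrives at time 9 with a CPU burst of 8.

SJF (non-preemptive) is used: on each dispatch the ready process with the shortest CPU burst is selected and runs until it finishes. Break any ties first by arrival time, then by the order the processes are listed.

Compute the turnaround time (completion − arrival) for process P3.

11

Timeline: | P0 0-8 | P3 8-13 | P2 13-19 | P1 19-26 | P4 26-34 |
Completion: P0=8  P1=26  P2=19  P3=13  P4=34
Turnaround(P3) = completion − arrival = 13 − 2 = 11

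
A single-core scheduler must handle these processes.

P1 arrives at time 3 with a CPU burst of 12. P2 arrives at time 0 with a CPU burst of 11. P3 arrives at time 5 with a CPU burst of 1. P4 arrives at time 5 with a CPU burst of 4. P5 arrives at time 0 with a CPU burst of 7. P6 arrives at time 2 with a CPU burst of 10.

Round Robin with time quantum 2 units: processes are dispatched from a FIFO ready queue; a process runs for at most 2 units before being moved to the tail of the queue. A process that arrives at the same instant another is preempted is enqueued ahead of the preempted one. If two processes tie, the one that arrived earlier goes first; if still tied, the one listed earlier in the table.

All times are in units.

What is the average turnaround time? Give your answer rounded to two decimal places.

Timeline: | P2 0-2 | P5 2-4 | P6 4-6 | P2 6-8 | P1 8-10 | P5 10-12 | P3 12-13 | P4 13-15 | P6 15-17 | P2 17-19 | P1 19-21 | P5 21-23 | P4 23-25 | P6 25-27 | P2 27-29 | P1 29-31 | P5 31-32 | P6 32-34 | P2 34-36 | P1 36-38 | P6 38-40 | P2 40-41 | P1 41-45 |
Completion: P1=45  P2=41  P3=13  P4=25  P5=32  P6=40
Turnaround (C−A): P1=42  P2=41  P3=8  P4=20  P5=32  P6=38
Turnaround times: P1=42, P2=41, P3=8, P4=20, P5=32, P6=38
Average turnaround = (42+41+8+20+32+38) / 6 = 181/6 = 30.17

30.17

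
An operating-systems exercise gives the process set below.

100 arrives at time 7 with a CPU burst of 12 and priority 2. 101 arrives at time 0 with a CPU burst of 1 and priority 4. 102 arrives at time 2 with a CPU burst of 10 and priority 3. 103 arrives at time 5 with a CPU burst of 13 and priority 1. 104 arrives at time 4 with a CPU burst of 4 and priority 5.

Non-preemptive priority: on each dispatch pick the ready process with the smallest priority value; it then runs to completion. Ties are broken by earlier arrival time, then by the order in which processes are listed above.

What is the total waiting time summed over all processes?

58

Gantt: | 101 0-1 | idle 1-2 | 102 2-12 | 103 12-25 | 100 25-37 | 104 37-41 |
Completion: 100=37  101=1  102=12  103=25  104=41
Turnaround (C−A): 100=30  101=1  102=10  103=20  104=37
Waiting = turnaround − burst: 100=18, 101=0, 102=0, 103=7, 104=33
Total waiting = 18 + 0 + 0 + 7 + 33 = 58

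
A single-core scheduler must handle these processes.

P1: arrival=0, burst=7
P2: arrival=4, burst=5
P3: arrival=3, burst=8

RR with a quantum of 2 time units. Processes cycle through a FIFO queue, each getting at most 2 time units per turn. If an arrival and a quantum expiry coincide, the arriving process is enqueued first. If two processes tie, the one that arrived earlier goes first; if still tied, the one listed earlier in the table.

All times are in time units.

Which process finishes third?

P3

Schedule: | P1 0-4 | P3 4-6 | P2 6-8 | P1 8-10 | P3 10-12 | P2 12-14 | P1 14-15 | P3 15-17 | P2 17-18 | P3 18-20 |
Completion: P1=15  P2=18  P3=20
Turnaround (C−A): P1=15  P2=14  P3=17
Finish order: P1 → P2 → P3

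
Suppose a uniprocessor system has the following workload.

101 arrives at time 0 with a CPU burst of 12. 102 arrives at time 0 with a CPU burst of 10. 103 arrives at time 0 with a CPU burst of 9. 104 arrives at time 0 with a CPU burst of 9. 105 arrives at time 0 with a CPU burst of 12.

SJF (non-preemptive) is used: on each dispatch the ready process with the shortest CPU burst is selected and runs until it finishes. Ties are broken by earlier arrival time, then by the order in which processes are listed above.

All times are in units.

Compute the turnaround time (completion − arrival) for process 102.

28

Schedule: | 103 0-9 | 104 9-18 | 102 18-28 | 101 28-40 | 105 40-52 |
Completion: 101=40  102=28  103=9  104=18  105=52
Turnaround(102) = completion − arrival = 28 − 0 = 28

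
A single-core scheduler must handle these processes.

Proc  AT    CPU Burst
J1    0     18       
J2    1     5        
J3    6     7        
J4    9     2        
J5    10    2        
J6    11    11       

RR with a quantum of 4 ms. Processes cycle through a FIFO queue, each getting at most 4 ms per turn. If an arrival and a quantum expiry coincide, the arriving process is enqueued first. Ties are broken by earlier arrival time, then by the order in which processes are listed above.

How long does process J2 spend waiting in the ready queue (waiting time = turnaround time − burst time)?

11

Timeline: | J1 0-4 | J2 4-8 | J1 8-12 | J3 12-16 | J2 16-17 | J4 17-19 | J5 19-21 | J6 21-25 | J1 25-29 | J3 29-32 | J6 32-36 | J1 36-40 | J6 40-43 | J1 43-45 |
Completion: J1=45  J2=17  J3=32  J4=19  J5=21  J6=43
Turnaround (C−A): J1=45  J2=16  J3=26  J4=10  J5=11  J6=32
Waiting(J2) = turnaround − burst = 16 − 5 = 11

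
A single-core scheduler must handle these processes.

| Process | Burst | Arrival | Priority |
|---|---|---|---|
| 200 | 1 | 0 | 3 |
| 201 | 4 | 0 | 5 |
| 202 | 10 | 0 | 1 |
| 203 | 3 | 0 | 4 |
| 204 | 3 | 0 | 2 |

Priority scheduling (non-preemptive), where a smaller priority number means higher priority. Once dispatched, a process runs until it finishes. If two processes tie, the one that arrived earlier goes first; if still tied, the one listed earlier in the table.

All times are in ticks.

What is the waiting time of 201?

Timeline: | 202 0-10 | 204 10-13 | 200 13-14 | 203 14-17 | 201 17-21 |
Completion: 200=14  201=21  202=10  203=17  204=13
Waiting(201) = turnaround − burst = 21 − 4 = 17

17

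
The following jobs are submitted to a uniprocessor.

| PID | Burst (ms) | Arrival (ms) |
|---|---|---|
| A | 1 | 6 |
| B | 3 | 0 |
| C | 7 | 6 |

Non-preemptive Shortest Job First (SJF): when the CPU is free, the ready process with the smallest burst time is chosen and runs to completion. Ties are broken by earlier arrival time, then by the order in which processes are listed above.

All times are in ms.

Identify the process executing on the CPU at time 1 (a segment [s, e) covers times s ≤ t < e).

B

Timeline: | B 0-3 | idle 3-6 | A 6-7 | C 7-14 |
Completion: A=7  B=3  C=14
Turnaround (C−A): A=1  B=3  C=8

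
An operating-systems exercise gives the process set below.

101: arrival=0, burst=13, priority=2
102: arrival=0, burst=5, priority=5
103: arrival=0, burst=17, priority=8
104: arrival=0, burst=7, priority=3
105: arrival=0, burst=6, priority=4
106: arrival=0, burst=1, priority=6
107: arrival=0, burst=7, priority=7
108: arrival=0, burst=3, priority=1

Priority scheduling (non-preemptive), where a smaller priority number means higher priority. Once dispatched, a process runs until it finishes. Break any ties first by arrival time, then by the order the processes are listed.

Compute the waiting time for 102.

Gantt: | 108 0-3 | 101 3-16 | 104 16-23 | 105 23-29 | 102 29-34 | 106 34-35 | 107 35-42 | 103 42-59 |
Completion: 101=16  102=34  103=59  104=23  105=29  106=35  107=42  108=3
Turnaround (C−A): 101=16  102=34  103=59  104=23  105=29  106=35  107=42  108=3
Waiting(102) = turnaround − burst = 34 − 5 = 29

29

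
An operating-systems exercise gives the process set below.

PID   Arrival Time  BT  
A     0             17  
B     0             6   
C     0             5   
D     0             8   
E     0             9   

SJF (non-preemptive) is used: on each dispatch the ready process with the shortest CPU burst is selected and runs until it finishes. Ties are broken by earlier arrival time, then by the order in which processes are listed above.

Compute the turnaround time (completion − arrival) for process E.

28

Schedule: | C 0-5 | B 5-11 | D 11-19 | E 19-28 | A 28-45 |
Completion: A=45  B=11  C=5  D=19  E=28
Turnaround (C−A): A=45  B=11  C=5  D=19  E=28
Turnaround(E) = completion − arrival = 28 − 0 = 28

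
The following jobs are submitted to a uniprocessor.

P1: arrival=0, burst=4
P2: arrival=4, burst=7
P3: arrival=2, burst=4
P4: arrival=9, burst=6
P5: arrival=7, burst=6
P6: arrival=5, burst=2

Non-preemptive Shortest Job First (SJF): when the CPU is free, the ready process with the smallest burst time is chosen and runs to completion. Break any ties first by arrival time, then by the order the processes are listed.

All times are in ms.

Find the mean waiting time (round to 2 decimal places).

5.50

Schedule: | P1 0-4 | P3 4-8 | P6 8-10 | P5 10-16 | P4 16-22 | P2 22-29 |
Completion: P1=4  P2=29  P3=8  P4=22  P5=16  P6=10
Waiting times: P1=0, P2=18, P3=2, P4=7, P5=3, P6=3
Average waiting = (0+18+2+7+3+3) / 6 = 33/6 = 5.50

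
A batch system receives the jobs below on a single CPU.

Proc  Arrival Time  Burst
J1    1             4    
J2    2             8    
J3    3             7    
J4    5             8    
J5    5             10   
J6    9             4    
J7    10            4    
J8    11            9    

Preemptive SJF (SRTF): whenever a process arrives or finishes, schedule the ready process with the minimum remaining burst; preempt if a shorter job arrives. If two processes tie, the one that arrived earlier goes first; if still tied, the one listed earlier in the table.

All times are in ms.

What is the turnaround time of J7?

Gantt: | idle 0-1 | J1 1-5 | J3 5-12 | J6 12-16 | J7 16-20 | J2 20-28 | J4 28-36 | J8 36-45 | J5 45-55 |
Completion: J1=5  J2=28  J3=12  J4=36  J5=55  J6=16  J7=20  J8=45
Turnaround(J7) = completion − arrival = 20 − 10 = 10

10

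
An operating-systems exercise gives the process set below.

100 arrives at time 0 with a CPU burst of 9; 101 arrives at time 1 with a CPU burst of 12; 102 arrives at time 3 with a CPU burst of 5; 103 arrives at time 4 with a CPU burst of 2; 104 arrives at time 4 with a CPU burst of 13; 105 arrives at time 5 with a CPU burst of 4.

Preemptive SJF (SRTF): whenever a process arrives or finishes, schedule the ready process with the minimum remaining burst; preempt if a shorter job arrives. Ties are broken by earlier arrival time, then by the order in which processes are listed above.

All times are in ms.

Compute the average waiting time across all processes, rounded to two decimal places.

Schedule: | 100 0-3 | 102 3-4 | 103 4-6 | 102 6-10 | 105 10-14 | 100 14-20 | 101 20-32 | 104 32-45 |
Completion: 100=20  101=32  102=10  103=6  104=45  105=14
Waiting times: 100=11, 101=19, 102=2, 103=0, 104=28, 105=5
Average waiting = (11+19+2+0+28+5) / 6 = 65/6 = 10.83

10.83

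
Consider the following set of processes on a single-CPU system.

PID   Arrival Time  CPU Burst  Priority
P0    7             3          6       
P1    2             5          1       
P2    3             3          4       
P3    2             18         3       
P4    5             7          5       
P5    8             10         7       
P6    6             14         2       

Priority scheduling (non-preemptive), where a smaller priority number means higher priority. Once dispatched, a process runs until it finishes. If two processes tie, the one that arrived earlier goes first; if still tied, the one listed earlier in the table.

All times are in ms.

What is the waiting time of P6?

1

Gantt: | idle 0-2 | P1 2-7 | P6 7-21 | P3 21-39 | P2 39-42 | P4 42-49 | P0 49-52 | P5 52-62 |
Completion: P0=52  P1=7  P2=42  P3=39  P4=49  P5=62  P6=21
Turnaround (C−A): P0=45  P1=5  P2=39  P3=37  P4=44  P5=54  P6=15
Waiting(P6) = turnaround − burst = 15 − 14 = 1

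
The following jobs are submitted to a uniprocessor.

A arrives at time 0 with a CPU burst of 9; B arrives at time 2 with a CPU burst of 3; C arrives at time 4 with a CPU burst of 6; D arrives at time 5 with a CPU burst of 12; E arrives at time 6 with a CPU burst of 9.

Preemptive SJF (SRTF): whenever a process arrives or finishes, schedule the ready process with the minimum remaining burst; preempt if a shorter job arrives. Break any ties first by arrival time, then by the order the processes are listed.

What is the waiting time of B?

Timeline: | A 0-2 | B 2-5 | C 5-11 | A 11-18 | E 18-27 | D 27-39 |
Completion: A=18  B=5  C=11  D=39  E=27
Waiting(B) = turnaround − burst = 3 − 3 = 0

0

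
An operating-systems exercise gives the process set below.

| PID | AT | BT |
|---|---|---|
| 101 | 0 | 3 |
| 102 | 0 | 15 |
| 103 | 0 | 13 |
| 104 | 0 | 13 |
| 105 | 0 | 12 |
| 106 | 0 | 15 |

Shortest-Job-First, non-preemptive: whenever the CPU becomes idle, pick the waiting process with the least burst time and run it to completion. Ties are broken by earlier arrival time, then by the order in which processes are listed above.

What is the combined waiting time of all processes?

Timeline: | 101 0-3 | 105 3-15 | 103 15-28 | 104 28-41 | 102 41-56 | 106 56-71 |
Completion: 101=3  102=56  103=28  104=41  105=15  106=71
Turnaround (C−A): 101=3  102=56  103=28  104=41  105=15  106=71
Waiting = turnaround − burst: 101=0, 102=41, 103=15, 104=28, 105=3, 106=56
Total waiting = 0 + 41 + 15 + 28 + 3 + 56 = 143

143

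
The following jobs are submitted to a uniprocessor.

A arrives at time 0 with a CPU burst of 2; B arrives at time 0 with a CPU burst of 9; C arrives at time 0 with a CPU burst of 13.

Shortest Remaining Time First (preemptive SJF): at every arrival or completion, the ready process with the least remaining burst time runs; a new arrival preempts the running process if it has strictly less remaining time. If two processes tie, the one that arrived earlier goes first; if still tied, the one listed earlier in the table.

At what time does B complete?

11

Timeline: | A 0-2 | B 2-11 | C 11-24 |
Completion: A=2  B=11  C=24
Turnaround (C−A): A=2  B=11  C=24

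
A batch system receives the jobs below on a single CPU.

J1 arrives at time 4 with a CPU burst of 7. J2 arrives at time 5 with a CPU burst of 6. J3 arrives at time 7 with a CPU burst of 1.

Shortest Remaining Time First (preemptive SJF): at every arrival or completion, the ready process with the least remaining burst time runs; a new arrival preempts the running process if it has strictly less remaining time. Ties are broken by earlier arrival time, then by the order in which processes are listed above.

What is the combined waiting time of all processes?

8

Timeline: | idle 0-4 | J1 4-7 | J3 7-8 | J1 8-12 | J2 12-18 |
Completion: J1=12  J2=18  J3=8
Turnaround (C−A): J1=8  J2=13  J3=1
Waiting = turnaround − burst: J1=1, J2=7, J3=0
Total waiting = 1 + 7 + 0 = 8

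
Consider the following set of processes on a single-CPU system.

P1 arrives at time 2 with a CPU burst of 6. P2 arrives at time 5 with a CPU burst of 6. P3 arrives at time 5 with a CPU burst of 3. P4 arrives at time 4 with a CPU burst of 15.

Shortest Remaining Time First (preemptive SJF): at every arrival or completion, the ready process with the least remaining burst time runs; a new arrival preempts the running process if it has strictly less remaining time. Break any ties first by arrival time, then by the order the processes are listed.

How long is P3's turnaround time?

Gantt: | idle 0-2 | P1 2-8 | P3 8-11 | P2 11-17 | P4 17-32 |
Completion: P1=8  P2=17  P3=11  P4=32
Turnaround (C−A): P1=6  P2=12  P3=6  P4=28
Turnaround(P3) = completion − arrival = 11 − 5 = 6

6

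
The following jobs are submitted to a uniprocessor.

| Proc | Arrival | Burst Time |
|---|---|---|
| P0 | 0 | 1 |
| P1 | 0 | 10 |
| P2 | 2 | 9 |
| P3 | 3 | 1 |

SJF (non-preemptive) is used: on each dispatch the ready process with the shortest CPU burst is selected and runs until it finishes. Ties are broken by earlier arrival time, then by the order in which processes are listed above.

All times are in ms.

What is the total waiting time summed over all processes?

Timeline: | P0 0-1 | P1 1-11 | P3 11-12 | P2 12-21 |
Completion: P0=1  P1=11  P2=21  P3=12
Turnaround (C−A): P0=1  P1=11  P2=19  P3=9
Waiting = turnaround − burst: P0=0, P1=1, P2=10, P3=8
Total waiting = 0 + 1 + 10 + 8 = 19

19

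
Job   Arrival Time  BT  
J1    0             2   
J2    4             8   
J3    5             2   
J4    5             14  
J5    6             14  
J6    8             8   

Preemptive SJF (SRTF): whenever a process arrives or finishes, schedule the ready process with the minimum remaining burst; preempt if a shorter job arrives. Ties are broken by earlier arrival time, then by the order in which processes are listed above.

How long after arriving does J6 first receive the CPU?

Timeline: | J1 0-2 | idle 2-4 | J2 4-5 | J3 5-7 | J2 7-14 | J6 14-22 | J4 22-36 | J5 36-50 |
Completion: J1=2  J2=14  J3=7  J4=36  J5=50  J6=22
Response(J6) = first start − arrival = 14 − 8 = 6

6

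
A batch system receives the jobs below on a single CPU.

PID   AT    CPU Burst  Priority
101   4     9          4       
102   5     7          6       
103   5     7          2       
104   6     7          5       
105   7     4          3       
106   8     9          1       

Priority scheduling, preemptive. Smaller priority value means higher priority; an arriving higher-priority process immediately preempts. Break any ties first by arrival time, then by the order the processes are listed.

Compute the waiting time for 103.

9

Timeline: | idle 0-4 | 101 4-5 | 103 5-8 | 106 8-17 | 103 17-21 | 105 21-25 | 101 25-33 | 104 33-40 | 102 40-47 |
Completion: 101=33  102=47  103=21  104=40  105=25  106=17
Turnaround (C−A): 101=29  102=42  103=16  104=34  105=18  106=9
Waiting(103) = turnaround − burst = 16 − 7 = 9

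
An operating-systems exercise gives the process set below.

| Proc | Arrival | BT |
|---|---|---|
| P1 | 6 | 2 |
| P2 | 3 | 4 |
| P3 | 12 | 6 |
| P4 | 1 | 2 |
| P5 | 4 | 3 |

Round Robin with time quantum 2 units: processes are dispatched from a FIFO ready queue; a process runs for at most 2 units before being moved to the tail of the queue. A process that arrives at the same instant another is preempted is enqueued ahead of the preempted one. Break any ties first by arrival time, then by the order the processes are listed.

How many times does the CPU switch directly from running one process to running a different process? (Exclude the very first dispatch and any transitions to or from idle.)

Schedule: | idle 0-1 | P4 1-3 | P2 3-5 | P5 5-7 | P2 7-9 | P1 9-11 | P5 11-12 | P3 12-18 |
Completion: P1=11  P2=9  P3=18  P4=3  P5=12

6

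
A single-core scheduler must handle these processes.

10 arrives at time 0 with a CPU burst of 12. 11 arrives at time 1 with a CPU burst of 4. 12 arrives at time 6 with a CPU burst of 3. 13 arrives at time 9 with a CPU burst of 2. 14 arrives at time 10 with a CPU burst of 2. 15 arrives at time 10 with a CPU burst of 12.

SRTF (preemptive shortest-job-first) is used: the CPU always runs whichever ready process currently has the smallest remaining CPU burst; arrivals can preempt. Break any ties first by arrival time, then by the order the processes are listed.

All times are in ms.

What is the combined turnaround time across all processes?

Gantt: | 10 0-1 | 11 1-5 | 10 5-6 | 12 6-9 | 13 9-11 | 14 11-13 | 10 13-23 | 15 23-35 |
Completion: 10=23  11=5  12=9  13=11  14=13  15=35
Turnaround (C−A): 10=23  11=4  12=3  13=2  14=3  15=25
Turnaround = completion − arrival: 10=23, 11=4, 12=3, 13=2, 14=3, 15=25
Total turnaround = 23 + 4 + 3 + 2 + 3 + 25 = 60

60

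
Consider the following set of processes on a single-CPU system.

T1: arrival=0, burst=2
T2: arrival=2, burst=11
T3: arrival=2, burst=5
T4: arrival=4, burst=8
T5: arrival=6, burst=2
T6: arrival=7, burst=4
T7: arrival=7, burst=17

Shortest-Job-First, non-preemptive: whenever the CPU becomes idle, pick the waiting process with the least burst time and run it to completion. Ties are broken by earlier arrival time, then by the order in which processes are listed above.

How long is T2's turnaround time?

Gantt: | T1 0-2 | T3 2-7 | T5 7-9 | T6 9-13 | T4 13-21 | T2 21-32 | T7 32-49 |
Completion: T1=2  T2=32  T3=7  T4=21  T5=9  T6=13  T7=49
Turnaround(T2) = completion − arrival = 32 − 2 = 30

30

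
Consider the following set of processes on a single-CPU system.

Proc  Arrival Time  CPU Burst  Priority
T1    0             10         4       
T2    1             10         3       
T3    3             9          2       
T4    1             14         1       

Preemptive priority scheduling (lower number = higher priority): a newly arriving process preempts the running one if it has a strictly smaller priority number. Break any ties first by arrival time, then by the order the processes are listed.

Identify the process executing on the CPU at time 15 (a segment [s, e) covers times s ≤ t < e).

Schedule: | T1 0-1 | T4 1-15 | T3 15-24 | T2 24-34 | T1 34-43 |
Completion: T1=43  T2=34  T3=24  T4=15

T3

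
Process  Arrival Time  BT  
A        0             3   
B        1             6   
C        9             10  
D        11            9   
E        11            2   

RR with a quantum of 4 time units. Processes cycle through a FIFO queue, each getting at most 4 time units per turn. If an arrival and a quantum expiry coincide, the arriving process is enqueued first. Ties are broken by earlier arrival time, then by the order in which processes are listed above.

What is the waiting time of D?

Gantt: | A 0-3 | B 3-9 | C 9-13 | D 13-17 | E 17-19 | C 19-23 | D 23-27 | C 27-29 | D 29-30 |
Completion: A=3  B=9  C=29  D=30  E=19
Waiting(D) = turnaround − burst = 19 − 9 = 10

10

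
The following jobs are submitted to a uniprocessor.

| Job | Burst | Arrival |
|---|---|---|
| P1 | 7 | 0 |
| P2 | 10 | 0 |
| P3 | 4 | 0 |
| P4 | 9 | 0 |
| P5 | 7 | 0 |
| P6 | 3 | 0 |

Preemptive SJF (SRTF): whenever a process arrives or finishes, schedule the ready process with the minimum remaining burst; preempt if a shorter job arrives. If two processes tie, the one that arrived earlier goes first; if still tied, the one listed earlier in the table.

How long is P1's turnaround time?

Schedule: | P6 0-3 | P3 3-7 | P1 7-14 | P5 14-21 | P4 21-30 | P2 30-40 |
Completion: P1=14  P2=40  P3=7  P4=30  P5=21  P6=3
Turnaround(P1) = completion − arrival = 14 − 0 = 14

14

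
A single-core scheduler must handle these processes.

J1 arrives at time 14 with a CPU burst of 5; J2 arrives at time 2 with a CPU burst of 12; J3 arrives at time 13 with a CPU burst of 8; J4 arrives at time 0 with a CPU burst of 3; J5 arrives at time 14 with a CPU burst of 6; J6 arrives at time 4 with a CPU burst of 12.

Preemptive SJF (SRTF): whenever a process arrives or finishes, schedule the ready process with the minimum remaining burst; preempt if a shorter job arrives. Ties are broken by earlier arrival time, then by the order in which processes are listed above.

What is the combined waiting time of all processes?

51

Gantt: | J4 0-3 | J2 3-15 | J1 15-20 | J5 20-26 | J3 26-34 | J6 34-46 |
Completion: J1=20  J2=15  J3=34  J4=3  J5=26  J6=46
Turnaround (C−A): J1=6  J2=13  J3=21  J4=3  J5=12  J6=42
Waiting = turnaround − burst: J1=1, J2=1, J3=13, J4=0, J5=6, J6=30
Total waiting = 1 + 1 + 13 + 0 + 6 + 30 = 51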